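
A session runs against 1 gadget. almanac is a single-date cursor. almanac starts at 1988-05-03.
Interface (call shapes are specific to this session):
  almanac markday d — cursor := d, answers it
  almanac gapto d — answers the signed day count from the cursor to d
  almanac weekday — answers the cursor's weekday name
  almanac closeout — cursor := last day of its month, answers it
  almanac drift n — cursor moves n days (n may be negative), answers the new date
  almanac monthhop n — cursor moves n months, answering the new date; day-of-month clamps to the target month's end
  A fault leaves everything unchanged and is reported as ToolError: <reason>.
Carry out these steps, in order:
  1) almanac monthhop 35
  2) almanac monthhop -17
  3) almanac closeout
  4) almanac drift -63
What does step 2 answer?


Answer: 1989-11-03

Derivation:
>> almanac monthhop(n: 35)
<< 1991-04-03
>> almanac monthhop(n: -17)
<< 1989-11-03
>> almanac closeout()
<< 1989-11-30
>> almanac drift(n: -63)
<< 1989-09-28


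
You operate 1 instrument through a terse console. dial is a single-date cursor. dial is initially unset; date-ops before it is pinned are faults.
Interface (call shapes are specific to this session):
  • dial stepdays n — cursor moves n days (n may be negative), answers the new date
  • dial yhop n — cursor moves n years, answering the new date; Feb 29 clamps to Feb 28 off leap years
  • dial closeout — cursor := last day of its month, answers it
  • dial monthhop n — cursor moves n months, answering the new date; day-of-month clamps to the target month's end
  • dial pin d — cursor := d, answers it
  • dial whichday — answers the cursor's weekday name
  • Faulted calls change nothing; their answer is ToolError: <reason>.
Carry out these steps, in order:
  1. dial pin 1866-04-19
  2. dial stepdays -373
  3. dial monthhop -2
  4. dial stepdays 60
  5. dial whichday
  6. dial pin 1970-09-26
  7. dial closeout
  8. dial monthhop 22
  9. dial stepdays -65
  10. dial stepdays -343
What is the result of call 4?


Do: dial pin[d=1866-04-19]
See: 1866-04-19
Do: dial stepdays[n=-373]
See: 1865-04-11
Do: dial monthhop[n=-2]
See: 1865-02-11
Do: dial stepdays[n=60]
See: 1865-04-12
Do: dial whichday[]
See: Wednesday
Do: dial pin[d=1970-09-26]
See: 1970-09-26
Do: dial closeout[]
See: 1970-09-30
Do: dial monthhop[n=22]
See: 1972-07-30
Do: dial stepdays[n=-65]
See: 1972-05-26
Do: dial stepdays[n=-343]
See: 1971-06-18

Answer: 1865-04-12


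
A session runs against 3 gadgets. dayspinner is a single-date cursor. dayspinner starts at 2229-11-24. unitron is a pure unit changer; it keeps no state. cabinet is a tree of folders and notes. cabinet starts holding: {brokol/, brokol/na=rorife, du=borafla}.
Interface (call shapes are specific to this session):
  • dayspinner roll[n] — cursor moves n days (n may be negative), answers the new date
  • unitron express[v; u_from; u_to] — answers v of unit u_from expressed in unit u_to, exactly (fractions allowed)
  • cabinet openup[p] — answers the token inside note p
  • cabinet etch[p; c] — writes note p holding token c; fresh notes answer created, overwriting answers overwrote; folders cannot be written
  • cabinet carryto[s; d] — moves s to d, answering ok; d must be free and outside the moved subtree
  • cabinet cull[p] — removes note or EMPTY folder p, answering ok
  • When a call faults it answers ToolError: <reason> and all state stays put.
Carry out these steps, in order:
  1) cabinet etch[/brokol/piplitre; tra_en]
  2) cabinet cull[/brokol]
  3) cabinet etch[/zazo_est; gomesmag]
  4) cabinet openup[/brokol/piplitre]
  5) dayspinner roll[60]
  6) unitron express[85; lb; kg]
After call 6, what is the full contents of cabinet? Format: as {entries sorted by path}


CALL cabinet etch[p→/brokol/piplitre; c→tra_en]
RET  created
CALL cabinet cull[p→/brokol]
RET  ToolError: not empty
CALL cabinet etch[p→/zazo_est; c→gomesmag]
RET  created
CALL cabinet openup[p→/brokol/piplitre]
RET  tra_en
CALL dayspinner roll[n→60]
RET  2230-01-23
CALL unitron express[v→85; u_from→lb; u_to→kg]
RET  771107029/20000000

Answer: {brokol/, brokol/na=rorife, brokol/piplitre=tra_en, du=borafla, zazo_est=gomesmag}


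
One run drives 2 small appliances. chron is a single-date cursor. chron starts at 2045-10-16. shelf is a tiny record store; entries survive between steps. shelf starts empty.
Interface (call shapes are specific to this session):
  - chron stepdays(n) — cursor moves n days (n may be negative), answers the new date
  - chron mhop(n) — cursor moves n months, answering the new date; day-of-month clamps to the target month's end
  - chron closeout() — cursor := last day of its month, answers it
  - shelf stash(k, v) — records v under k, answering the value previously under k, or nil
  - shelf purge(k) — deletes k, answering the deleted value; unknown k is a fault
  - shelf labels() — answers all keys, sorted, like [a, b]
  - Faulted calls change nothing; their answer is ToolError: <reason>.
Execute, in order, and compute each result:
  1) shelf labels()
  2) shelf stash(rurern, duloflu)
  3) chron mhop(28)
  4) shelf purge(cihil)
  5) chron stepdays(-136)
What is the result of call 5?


Answer: 2047-10-03

Derivation:
>>> shelf labels
  []
>>> shelf stash k=rurern v=duloflu
  nil
>>> chron mhop n=28
  2048-02-16
>>> shelf purge k=cihil
  ToolError: no such key cihil
>>> chron stepdays n=-136
  2047-10-03


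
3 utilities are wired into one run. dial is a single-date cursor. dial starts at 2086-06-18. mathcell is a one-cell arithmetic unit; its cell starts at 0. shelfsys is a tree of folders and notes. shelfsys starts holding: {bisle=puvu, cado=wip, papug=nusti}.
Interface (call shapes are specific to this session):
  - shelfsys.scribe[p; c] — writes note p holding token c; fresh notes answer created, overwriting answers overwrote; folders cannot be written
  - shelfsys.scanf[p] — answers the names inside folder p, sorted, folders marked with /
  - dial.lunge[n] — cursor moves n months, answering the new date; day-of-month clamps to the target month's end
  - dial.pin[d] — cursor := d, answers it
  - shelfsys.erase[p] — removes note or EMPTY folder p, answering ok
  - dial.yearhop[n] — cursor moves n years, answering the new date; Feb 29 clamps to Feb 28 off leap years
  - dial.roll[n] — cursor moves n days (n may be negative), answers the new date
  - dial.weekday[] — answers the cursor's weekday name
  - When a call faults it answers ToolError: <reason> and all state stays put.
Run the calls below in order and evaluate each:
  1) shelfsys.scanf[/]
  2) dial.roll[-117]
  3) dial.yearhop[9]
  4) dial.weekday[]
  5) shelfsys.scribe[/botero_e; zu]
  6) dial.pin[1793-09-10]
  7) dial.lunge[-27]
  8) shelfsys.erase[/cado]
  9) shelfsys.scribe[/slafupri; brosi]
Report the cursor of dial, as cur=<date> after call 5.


>> shelfsys.scanf(p→/)
<< [bisle, cado, papug]
>> dial.roll(n→-117)
<< 2086-02-21
>> dial.yearhop(n→9)
<< 2095-02-21
>> dial.weekday()
<< Monday
>> shelfsys.scribe(p→/botero_e, c→zu)
<< created
>> dial.pin(d→1793-09-10)
<< 1793-09-10
>> dial.lunge(n→-27)
<< 1791-06-10
>> shelfsys.erase(p→/cado)
<< ok
>> shelfsys.scribe(p→/slafupri, c→brosi)
<< created

Answer: cur=2095-02-21


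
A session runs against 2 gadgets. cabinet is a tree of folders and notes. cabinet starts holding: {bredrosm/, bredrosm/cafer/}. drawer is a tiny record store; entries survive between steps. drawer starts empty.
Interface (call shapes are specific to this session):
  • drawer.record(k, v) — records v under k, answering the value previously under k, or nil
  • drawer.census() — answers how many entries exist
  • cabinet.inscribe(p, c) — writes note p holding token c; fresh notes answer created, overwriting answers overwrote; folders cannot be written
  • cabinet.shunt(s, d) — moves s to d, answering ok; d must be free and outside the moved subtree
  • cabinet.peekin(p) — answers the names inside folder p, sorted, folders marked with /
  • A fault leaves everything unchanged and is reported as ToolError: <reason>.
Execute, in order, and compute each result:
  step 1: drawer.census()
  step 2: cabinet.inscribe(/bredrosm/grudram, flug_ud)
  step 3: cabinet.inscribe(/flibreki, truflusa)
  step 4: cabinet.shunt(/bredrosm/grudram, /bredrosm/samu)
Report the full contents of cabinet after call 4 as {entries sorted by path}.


Step: census[]
Result: 0
Step: inscribe[p=/bredrosm/grudram; c=flug_ud]
Result: created
Step: inscribe[p=/flibreki; c=truflusa]
Result: created
Step: shunt[s=/bredrosm/grudram; d=/bredrosm/samu]
Result: ok

Answer: {bredrosm/, bredrosm/cafer/, bredrosm/samu=flug_ud, flibreki=truflusa}


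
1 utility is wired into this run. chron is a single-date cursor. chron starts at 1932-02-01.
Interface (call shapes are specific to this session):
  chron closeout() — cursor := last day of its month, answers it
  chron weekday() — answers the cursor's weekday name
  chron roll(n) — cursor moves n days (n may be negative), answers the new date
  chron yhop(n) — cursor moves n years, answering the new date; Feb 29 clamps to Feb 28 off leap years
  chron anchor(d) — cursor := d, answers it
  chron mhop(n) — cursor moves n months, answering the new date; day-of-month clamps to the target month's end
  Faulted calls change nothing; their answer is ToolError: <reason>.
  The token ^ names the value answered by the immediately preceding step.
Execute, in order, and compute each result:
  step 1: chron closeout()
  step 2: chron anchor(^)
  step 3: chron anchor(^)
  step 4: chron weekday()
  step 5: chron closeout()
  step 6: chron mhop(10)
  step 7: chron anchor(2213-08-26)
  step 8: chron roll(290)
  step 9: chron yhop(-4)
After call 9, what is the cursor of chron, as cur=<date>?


Next I call chron closeout, which returns 1932-02-29.
Next I call chron anchor on d: ^, — result: 1932-02-29.
I run chron anchor on d: ^, yielding 1932-02-29.
I try chron weekday, — result: Monday.
I use chron closeout(), → 1932-02-29.
I use chron mhop on n: 10: 1932-12-29.
Using chron anchor on d: 2213-08-26, and see 2213-08-26.
Now I run chron roll on n: 290, which returns 2214-06-12.
I use chron yhop on n: -4, — result: 2210-06-12.

Answer: cur=2210-06-12


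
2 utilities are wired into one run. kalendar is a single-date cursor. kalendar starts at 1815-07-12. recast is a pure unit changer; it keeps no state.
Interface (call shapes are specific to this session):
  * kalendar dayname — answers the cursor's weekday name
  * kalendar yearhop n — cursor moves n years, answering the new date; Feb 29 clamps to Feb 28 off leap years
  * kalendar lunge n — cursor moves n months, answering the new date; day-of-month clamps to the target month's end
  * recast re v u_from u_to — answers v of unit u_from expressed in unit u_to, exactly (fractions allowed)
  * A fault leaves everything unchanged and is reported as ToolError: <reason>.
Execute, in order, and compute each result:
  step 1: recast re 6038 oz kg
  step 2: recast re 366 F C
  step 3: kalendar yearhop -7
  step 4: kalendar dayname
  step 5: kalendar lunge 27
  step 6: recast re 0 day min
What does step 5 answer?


Answer: 1810-10-12

Derivation:
Invoking recast re on 6038, oz, kg, and observe 136939536503/800000000.
Now I run recast re on 366, F, C, yielding 1670/9.
Next I call kalendar yearhop on -7: 1808-07-12.
I try kalendar dayname(), giving Tuesday.
I run kalendar lunge on 27, and see 1810-10-12.
Now I run recast re on 0, day, min, — result: 0.


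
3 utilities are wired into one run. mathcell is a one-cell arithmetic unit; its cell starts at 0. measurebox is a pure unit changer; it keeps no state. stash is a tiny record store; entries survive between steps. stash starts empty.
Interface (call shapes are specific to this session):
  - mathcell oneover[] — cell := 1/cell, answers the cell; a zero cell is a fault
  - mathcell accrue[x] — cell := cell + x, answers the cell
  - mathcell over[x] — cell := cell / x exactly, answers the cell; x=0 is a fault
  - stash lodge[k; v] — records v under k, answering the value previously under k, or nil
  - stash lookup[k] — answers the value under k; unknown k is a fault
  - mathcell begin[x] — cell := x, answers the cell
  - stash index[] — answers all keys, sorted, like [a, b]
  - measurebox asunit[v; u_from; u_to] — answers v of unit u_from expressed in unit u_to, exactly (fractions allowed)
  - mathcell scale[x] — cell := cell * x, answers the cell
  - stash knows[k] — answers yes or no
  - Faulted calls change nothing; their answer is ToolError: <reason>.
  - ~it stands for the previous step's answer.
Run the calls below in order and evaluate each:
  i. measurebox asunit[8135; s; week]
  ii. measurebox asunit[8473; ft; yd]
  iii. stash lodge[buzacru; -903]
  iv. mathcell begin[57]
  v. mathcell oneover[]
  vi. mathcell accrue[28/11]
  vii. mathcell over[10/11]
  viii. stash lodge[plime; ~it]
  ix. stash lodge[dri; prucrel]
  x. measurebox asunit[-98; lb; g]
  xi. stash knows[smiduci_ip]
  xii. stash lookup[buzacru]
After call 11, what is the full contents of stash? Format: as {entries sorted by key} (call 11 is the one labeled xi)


Answer: {buzacru=-903, dri=prucrel, plime=1607/570}

Derivation:
% 1. measurebox asunit(v: 8135, u_from: s, u_to: week) : 1627/120960
% 2. measurebox asunit(v: 8473, u_from: ft, u_to: yd) : 8473/3
% 3. stash lodge(k: buzacru, v: -903) : nil
% 4. mathcell begin(x: 57) : 57
% 5. mathcell oneover() : 1/57
% 6. mathcell accrue(x: 28/11) : 1607/627
% 7. mathcell over(x: 10/11) : 1607/570
% 8. stash lodge(k: plime, v: ~it) : nil
% 9. stash lodge(k: dri, v: prucrel) : nil
% 10. measurebox asunit(v: -98, u_from: lb, u_to: g) : -2222602613/50000
% 11. stash knows(k: smiduci_ip) : no
% 12. stash lookup(k: buzacru) : -903


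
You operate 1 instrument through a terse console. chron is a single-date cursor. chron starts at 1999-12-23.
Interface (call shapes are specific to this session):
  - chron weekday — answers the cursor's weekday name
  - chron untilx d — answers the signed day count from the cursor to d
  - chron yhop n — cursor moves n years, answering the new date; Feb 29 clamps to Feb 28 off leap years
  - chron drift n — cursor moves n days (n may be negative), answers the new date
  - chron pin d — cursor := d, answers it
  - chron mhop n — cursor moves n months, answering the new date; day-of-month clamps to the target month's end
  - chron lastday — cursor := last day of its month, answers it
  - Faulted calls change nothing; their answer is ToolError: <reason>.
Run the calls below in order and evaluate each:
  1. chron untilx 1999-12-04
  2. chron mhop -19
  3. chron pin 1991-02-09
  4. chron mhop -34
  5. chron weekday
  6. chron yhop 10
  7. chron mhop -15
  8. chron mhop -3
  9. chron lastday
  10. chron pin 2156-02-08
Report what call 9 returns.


Answer: 1996-10-31

Derivation:
Next I call chron untilx on 1999-12-04, and get -19.
Using chron mhop on -19, → 1998-05-23.
Then chron pin on 1991-02-09: 1991-02-09.
I try chron mhop on -34, → 1988-04-09.
Calling chron weekday, → Saturday.
Calling chron yhop on 10, and observe 1998-04-09.
I invoke chron mhop on -15, and see 1997-01-09.
I try chron mhop on -3, giving 1996-10-09.
I use chron lastday(), giving 1996-10-31.
Invoking chron pin on 2156-02-08, and get 2156-02-08.


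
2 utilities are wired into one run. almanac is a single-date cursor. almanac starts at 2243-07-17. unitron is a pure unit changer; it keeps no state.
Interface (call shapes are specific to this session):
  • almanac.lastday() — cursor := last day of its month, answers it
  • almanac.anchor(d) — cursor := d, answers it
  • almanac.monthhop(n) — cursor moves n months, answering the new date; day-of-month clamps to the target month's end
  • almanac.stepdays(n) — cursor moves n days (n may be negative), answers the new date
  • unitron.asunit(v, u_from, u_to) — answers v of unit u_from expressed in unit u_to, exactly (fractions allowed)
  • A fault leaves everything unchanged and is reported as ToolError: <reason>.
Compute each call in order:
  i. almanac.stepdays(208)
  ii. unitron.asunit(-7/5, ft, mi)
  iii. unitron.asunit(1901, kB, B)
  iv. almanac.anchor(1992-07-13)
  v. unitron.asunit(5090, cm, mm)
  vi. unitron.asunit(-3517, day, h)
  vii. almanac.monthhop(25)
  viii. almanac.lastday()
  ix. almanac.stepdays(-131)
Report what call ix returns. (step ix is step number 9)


# stepdays(n=208) ~> 2244-02-10
# asunit(v=-7/5, u_from=ft, u_to=mi) ~> -7/26400
# asunit(v=1901, u_from=kB, u_to=B) ~> 1901000
# anchor(d=1992-07-13) ~> 1992-07-13
# asunit(v=5090, u_from=cm, u_to=mm) ~> 50900
# asunit(v=-3517, u_from=day, u_to=h) ~> -84408
# monthhop(n=25) ~> 1994-08-13
# lastday() ~> 1994-08-31
# stepdays(n=-131) ~> 1994-04-22

Answer: 1994-04-22


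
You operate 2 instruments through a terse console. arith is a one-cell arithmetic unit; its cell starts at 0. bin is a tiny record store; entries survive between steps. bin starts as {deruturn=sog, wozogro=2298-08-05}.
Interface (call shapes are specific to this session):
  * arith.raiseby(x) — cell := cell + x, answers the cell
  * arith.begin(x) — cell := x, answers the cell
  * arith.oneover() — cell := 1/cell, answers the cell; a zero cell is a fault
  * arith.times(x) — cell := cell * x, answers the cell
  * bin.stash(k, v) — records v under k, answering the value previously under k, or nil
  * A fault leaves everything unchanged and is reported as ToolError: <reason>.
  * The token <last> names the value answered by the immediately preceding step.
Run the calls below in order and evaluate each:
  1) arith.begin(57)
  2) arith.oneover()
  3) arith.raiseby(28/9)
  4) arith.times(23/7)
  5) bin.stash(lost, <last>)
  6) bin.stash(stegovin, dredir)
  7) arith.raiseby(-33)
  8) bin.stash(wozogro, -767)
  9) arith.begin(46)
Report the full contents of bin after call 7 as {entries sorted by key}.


Answer: {deruturn=sog, lost=12305/1197, stegovin=dredir, wozogro=2298-08-05}

Derivation:
% 1. arith.begin(x: 57) ~> 57
% 2. arith.oneover() ~> 1/57
% 3. arith.raiseby(x: 28/9) ~> 535/171
% 4. arith.times(x: 23/7) ~> 12305/1197
% 5. bin.stash(k: lost, v: <last>) ~> nil
% 6. bin.stash(k: stegovin, v: dredir) ~> nil
% 7. arith.raiseby(x: -33) ~> -27196/1197
% 8. bin.stash(k: wozogro, v: -767) ~> 2298-08-05
% 9. arith.begin(x: 46) ~> 46


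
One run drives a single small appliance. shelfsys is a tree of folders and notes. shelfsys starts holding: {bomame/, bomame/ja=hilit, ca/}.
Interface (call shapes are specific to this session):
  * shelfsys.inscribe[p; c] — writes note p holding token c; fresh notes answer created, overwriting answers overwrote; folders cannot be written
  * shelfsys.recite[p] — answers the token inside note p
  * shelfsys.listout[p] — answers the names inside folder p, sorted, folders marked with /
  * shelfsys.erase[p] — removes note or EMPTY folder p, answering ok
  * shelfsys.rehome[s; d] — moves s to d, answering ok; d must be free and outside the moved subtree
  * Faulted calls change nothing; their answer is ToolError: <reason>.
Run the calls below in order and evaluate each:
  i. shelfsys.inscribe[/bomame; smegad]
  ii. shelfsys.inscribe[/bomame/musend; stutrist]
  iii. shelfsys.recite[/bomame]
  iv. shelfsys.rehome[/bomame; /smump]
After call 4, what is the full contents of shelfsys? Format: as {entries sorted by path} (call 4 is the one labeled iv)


> shelfsys.inscribe p→/bomame c→smegad
= ToolError: is a directory
> shelfsys.inscribe p→/bomame/musend c→stutrist
= created
> shelfsys.recite p→/bomame
= ToolError: is a directory
> shelfsys.rehome s→/bomame d→/smump
= ok

Answer: {ca/, smump/, smump/ja=hilit, smump/musend=stutrist}


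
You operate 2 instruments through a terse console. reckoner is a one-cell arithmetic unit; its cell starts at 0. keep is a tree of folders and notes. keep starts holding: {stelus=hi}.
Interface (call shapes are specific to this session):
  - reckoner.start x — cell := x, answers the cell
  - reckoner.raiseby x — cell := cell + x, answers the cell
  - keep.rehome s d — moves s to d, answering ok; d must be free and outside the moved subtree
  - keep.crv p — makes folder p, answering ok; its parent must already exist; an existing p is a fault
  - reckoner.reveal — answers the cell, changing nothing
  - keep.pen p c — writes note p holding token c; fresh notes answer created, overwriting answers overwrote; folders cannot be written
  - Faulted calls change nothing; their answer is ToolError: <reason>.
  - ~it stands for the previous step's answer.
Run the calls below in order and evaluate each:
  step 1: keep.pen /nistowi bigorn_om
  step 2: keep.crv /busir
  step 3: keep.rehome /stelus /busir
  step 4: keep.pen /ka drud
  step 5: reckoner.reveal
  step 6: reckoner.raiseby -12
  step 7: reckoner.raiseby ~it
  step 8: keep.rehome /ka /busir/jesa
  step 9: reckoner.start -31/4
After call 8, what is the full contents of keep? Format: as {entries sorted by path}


I invoke pen(p='/nistowi', c='bigorn_om'), and get created.
I run crv(p='/busir'), and observe ok.
Now I run rehome(s='/stelus', d='/busir'), and observe ToolError: exists.
Next I call pen(p='/ka', c='drud'), which returns created.
I invoke reveal(), yielding 0.
Then raiseby(x='-12'), and observe -12.
Next I call raiseby(x='~it'): -24.
Using rehome(s='/ka', d='/busir/jesa'), giving ok.
Invoking start(x='-31/4'), and observe -31/4.

Answer: {busir/, busir/jesa=drud, nistowi=bigorn_om, stelus=hi}


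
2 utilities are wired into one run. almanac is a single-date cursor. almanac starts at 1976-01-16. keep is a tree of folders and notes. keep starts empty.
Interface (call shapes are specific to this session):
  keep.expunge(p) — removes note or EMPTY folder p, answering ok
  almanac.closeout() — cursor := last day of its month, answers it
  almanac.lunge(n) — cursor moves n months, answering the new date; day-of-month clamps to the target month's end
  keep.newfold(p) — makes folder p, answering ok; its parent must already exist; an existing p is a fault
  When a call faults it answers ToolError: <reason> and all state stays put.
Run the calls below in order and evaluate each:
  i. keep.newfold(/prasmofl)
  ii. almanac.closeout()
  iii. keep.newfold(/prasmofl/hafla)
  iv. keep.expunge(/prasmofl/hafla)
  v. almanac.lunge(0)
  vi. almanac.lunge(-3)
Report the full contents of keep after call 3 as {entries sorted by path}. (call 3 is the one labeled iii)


I invoke keep.newfold on p: /prasmofl, and observe ok.
I call almanac.closeout, and get 1976-01-31.
I try keep.newfold on p: /prasmofl/hafla, and see ok.
Now I run keep.expunge on p: /prasmofl/hafla, → ok.
Next I call almanac.lunge on n: 0, which returns 1976-01-31.
Now I run almanac.lunge on n: -3, and observe 1975-10-31.

Answer: {prasmofl/, prasmofl/hafla/}


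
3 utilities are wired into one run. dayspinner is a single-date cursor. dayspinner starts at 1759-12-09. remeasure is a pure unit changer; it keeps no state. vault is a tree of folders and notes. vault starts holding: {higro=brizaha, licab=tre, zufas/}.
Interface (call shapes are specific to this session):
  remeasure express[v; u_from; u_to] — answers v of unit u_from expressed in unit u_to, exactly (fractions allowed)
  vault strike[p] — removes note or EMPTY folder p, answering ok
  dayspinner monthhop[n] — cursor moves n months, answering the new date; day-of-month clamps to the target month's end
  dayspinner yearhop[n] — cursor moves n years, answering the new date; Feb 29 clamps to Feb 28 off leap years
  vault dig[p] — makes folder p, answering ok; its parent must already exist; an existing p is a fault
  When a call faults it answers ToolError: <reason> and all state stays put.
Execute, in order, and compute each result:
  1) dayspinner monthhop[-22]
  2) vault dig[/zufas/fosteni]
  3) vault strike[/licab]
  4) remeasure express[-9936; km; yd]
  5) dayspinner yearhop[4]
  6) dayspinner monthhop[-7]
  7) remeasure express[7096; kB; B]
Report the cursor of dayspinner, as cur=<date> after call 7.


Answer: cur=1761-07-09

Derivation:
$ dayspinner monthhop n='-22'
:: 1758-02-09
$ vault dig p='/zufas/fosteni'
:: ok
$ vault strike p='/licab'
:: ok
$ remeasure express v='-9936' u_from='km' u_to='yd'
:: -1380000000/127
$ dayspinner yearhop n='4'
:: 1762-02-09
$ dayspinner monthhop n='-7'
:: 1761-07-09
$ remeasure express v='7096' u_from='kB' u_to='B'
:: 7096000


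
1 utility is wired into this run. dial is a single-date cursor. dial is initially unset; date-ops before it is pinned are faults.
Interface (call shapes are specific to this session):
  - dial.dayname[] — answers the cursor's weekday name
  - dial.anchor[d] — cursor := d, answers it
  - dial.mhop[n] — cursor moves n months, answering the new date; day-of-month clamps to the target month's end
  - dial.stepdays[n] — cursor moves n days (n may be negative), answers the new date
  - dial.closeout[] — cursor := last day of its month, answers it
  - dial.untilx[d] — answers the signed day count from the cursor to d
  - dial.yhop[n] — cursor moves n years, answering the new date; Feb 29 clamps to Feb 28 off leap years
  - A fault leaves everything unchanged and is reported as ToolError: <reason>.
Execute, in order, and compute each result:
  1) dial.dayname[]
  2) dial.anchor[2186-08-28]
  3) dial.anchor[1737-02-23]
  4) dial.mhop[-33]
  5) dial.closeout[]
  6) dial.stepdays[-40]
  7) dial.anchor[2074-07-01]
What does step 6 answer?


$ dial.dayname
= ToolError: no date set
$ dial.anchor 2186-08-28
= 2186-08-28
$ dial.anchor 1737-02-23
= 1737-02-23
$ dial.mhop -33
= 1734-05-23
$ dial.closeout
= 1734-05-31
$ dial.stepdays -40
= 1734-04-21
$ dial.anchor 2074-07-01
= 2074-07-01

Answer: 1734-04-21


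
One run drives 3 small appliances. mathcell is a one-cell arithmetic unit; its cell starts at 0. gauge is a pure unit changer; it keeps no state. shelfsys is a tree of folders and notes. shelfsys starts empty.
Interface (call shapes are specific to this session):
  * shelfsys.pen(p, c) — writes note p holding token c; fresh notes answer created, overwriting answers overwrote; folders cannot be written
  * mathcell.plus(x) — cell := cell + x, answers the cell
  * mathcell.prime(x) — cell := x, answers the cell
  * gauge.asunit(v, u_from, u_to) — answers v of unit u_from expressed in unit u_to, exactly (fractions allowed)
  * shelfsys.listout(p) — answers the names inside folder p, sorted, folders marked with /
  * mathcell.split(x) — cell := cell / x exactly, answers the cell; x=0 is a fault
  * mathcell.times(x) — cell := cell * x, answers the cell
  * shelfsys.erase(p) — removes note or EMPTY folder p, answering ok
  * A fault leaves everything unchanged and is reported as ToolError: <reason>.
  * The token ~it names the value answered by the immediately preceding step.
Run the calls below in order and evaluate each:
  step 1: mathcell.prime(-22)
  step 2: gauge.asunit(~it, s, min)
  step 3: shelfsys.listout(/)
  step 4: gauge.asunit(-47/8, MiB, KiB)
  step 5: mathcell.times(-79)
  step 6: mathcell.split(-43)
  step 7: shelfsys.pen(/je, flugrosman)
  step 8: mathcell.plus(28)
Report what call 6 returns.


Calling mathcell.prime on x='-22', and see -22.
I run gauge.asunit on v='~it', u_from='s', u_to='min', which returns -11/30.
Calling shelfsys.listout on p='/', and get [].
I try gauge.asunit on v='-47/8', u_from='MiB', u_to='KiB', — result: -6016.
I call mathcell.times on x='-79', giving 1738.
I run mathcell.split on x='-43', giving -1738/43.
Now I run shelfsys.pen on p='/je', c='flugrosman', and see created.
Calling mathcell.plus on x='28', and see -534/43.

Answer: -1738/43


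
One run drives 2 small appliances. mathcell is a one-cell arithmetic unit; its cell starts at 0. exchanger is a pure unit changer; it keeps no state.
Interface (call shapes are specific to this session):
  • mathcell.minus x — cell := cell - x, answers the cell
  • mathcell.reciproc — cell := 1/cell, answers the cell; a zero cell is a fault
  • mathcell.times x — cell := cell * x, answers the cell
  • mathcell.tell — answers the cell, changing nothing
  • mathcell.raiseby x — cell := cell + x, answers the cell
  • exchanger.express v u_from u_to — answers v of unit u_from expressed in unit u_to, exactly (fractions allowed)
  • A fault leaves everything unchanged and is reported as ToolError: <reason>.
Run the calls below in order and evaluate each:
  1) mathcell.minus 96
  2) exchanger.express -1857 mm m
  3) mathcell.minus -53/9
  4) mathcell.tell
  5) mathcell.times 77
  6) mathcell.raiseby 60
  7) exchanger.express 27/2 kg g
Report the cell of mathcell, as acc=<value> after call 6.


$ minus 96
  -96
$ express -1857 mm m
  -1857/1000
$ minus -53/9
  -811/9
$ tell
  -811/9
$ times 77
  -62447/9
$ raiseby 60
  -61907/9
$ express 27/2 kg g
  13500

Answer: acc=-61907/9


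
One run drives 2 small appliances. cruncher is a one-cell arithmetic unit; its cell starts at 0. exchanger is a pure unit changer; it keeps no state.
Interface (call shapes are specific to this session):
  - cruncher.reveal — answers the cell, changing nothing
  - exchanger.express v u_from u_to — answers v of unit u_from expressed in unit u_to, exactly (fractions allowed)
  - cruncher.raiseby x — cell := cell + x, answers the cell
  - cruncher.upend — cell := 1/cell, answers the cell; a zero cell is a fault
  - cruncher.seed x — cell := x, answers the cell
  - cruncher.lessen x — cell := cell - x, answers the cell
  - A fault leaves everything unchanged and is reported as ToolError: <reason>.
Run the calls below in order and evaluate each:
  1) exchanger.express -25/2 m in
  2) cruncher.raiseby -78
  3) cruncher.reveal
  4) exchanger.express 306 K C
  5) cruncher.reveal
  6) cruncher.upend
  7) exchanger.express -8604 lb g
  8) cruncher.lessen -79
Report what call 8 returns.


Answer: 6161/78

Derivation:
CALL exchanger.express[v='-25/2'; u_from='m'; u_to='in']
RET  -62500/127
CALL cruncher.raiseby[x='-78']
RET  -78
CALL cruncher.reveal[]
RET  -78
CALL exchanger.express[v='306'; u_from='K'; u_to='C']
RET  657/20
CALL cruncher.reveal[]
RET  -78
CALL cruncher.upend[]
RET  -1/78
CALL exchanger.express[v='-8604'; u_from='lb'; u_to='g']
RET  -97567718787/25000
CALL cruncher.lessen[x='-79']
RET  6161/78


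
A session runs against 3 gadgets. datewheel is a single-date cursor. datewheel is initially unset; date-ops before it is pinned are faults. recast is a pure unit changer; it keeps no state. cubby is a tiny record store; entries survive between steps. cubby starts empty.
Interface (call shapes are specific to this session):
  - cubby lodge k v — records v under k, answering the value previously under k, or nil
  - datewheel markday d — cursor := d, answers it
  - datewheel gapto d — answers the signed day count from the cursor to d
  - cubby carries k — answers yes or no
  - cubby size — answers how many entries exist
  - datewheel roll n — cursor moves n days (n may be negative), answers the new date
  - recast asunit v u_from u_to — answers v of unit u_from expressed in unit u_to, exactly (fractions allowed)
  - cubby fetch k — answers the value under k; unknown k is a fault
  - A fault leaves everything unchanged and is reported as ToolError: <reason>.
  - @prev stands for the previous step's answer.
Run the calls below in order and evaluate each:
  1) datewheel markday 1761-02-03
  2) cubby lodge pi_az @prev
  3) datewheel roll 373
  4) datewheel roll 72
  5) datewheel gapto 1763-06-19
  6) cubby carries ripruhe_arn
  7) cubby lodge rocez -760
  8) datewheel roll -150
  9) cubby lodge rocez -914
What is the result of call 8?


% datewheel markday d='1761-02-03'
[out] 1761-02-03
% cubby lodge k='pi_az' v='@prev'
[out] nil
% datewheel roll n='373'
[out] 1762-02-11
% datewheel roll n='72'
[out] 1762-04-24
% datewheel gapto d='1763-06-19'
[out] 421
% cubby carries k='ripruhe_arn'
[out] no
% cubby lodge k='rocez' v='-760'
[out] nil
% datewheel roll n='-150'
[out] 1761-11-25
% cubby lodge k='rocez' v='-914'
[out] -760

Answer: 1761-11-25


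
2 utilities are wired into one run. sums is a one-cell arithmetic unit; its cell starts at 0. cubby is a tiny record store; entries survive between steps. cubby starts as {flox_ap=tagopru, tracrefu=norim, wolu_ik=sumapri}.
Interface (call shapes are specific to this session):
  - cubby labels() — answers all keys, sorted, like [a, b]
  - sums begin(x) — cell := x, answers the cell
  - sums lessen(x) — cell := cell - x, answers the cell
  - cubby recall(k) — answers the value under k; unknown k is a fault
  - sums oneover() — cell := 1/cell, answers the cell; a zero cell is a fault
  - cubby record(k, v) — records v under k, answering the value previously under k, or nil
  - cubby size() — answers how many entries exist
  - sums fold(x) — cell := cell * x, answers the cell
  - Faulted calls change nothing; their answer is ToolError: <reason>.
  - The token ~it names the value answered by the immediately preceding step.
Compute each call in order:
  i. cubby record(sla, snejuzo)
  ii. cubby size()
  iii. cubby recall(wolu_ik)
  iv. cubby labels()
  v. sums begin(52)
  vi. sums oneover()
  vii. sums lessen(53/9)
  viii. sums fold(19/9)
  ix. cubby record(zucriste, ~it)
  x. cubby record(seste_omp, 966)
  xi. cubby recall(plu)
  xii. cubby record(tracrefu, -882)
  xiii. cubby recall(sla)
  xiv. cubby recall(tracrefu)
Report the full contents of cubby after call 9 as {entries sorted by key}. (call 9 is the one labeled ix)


Answer: {flox_ap=tagopru, sla=snejuzo, tracrefu=norim, wolu_ik=sumapri, zucriste=-52193/4212}

Derivation:
// 1. cubby record(sla, snejuzo) => nil
// 2. cubby size() => 4
// 3. cubby recall(wolu_ik) => sumapri
// 4. cubby labels() => [flox_ap, sla, tracrefu, wolu_ik]
// 5. sums begin(52) => 52
// 6. sums oneover() => 1/52
// 7. sums lessen(53/9) => -2747/468
// 8. sums fold(19/9) => -52193/4212
// 9. cubby record(zucriste, ~it) => nil
// 10. cubby record(seste_omp, 966) => nil
// 11. cubby recall(plu) => ToolError: no such key plu
// 12. cubby record(tracrefu, -882) => norim
// 13. cubby recall(sla) => snejuzo
// 14. cubby recall(tracrefu) => -882


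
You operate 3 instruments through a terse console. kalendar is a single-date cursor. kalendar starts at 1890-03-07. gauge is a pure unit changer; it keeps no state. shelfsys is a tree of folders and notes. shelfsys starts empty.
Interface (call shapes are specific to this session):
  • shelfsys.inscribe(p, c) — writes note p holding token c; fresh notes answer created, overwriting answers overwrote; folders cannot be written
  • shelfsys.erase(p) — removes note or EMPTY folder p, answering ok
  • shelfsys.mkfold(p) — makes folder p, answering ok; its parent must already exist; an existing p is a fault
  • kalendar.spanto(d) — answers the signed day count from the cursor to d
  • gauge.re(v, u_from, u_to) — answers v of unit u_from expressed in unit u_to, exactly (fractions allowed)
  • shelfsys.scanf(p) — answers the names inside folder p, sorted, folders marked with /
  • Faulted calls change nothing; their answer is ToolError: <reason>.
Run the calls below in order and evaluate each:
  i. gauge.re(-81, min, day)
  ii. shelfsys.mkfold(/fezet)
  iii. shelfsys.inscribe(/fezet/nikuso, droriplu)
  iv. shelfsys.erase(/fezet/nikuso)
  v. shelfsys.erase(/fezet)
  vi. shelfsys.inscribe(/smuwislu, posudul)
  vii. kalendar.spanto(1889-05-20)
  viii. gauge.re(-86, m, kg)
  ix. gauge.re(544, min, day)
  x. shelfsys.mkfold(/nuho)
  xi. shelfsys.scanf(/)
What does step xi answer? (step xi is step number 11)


Answer: [nuho/, smuwislu]

Derivation:
> gauge.re v→-81 u_from→min u_to→day
= -9/160
> shelfsys.mkfold p→/fezet
= ok
> shelfsys.inscribe p→/fezet/nikuso c→droriplu
= created
> shelfsys.erase p→/fezet/nikuso
= ok
> shelfsys.erase p→/fezet
= ok
> shelfsys.inscribe p→/smuwislu c→posudul
= created
> kalendar.spanto d→1889-05-20
= -291
> gauge.re v→-86 u_from→m u_to→kg
= ToolError: incompatible units
> gauge.re v→544 u_from→min u_to→day
= 17/45
> shelfsys.mkfold p→/nuho
= ok
> shelfsys.scanf p→/
= [nuho/, smuwislu]


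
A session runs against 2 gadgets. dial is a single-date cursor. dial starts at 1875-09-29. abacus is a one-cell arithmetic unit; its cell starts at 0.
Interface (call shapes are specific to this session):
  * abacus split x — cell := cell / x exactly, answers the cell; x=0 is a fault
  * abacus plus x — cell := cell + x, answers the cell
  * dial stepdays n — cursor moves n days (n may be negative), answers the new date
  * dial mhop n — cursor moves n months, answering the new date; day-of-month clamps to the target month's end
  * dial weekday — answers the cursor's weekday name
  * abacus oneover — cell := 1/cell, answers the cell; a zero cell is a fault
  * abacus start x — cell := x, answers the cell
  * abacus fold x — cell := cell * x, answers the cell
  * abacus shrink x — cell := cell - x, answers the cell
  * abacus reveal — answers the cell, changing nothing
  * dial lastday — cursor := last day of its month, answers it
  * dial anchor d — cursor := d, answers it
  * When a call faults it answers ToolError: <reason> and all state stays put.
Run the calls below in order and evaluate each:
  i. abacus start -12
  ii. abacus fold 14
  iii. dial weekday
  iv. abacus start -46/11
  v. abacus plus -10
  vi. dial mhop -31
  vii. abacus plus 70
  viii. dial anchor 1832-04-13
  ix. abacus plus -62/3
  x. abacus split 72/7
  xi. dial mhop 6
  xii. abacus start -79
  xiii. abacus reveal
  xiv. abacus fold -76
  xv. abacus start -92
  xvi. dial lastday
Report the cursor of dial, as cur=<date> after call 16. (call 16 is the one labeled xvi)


>> abacus start(x: -12)
<< -12
>> abacus fold(x: 14)
<< -168
>> dial weekday()
<< Wednesday
>> abacus start(x: -46/11)
<< -46/11
>> abacus plus(x: -10)
<< -156/11
>> dial mhop(n: -31)
<< 1873-02-28
>> abacus plus(x: 70)
<< 614/11
>> dial anchor(d: 1832-04-13)
<< 1832-04-13
>> abacus plus(x: -62/3)
<< 1160/33
>> abacus split(x: 72/7)
<< 1015/297
>> dial mhop(n: 6)
<< 1832-10-13
>> abacus start(x: -79)
<< -79
>> abacus reveal()
<< -79
>> abacus fold(x: -76)
<< 6004
>> abacus start(x: -92)
<< -92
>> dial lastday()
<< 1832-10-31

Answer: cur=1832-10-31


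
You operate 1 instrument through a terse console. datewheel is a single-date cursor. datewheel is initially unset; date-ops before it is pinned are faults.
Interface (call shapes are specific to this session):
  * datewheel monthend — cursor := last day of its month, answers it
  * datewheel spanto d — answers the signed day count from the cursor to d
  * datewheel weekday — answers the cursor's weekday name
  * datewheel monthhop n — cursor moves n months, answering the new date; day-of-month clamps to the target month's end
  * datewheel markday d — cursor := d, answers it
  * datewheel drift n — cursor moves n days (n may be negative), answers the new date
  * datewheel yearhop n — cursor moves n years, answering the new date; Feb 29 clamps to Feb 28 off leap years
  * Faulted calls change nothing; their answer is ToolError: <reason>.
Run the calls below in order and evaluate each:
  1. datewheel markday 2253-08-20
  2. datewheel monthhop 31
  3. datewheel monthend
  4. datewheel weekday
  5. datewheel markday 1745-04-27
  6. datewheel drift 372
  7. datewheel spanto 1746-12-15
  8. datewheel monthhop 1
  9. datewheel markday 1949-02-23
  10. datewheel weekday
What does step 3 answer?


Answer: 2256-03-31

Derivation:
Using datewheel markday passing d=2253-08-20, and see 2253-08-20.
Next I call datewheel monthhop passing n=31, and see 2256-03-20.
Now I run datewheel monthend(), yielding 2256-03-31.
Using datewheel weekday(): Monday.
I use datewheel markday passing d=1745-04-27, yielding 1745-04-27.
Using datewheel drift passing n=372, yielding 1746-05-04.
Invoking datewheel spanto passing d=1746-12-15, → 225.
Using datewheel monthhop passing n=1, and observe 1746-06-04.
Now I run datewheel markday passing d=1949-02-23, and observe 1949-02-23.
Using datewheel weekday, which returns Wednesday.


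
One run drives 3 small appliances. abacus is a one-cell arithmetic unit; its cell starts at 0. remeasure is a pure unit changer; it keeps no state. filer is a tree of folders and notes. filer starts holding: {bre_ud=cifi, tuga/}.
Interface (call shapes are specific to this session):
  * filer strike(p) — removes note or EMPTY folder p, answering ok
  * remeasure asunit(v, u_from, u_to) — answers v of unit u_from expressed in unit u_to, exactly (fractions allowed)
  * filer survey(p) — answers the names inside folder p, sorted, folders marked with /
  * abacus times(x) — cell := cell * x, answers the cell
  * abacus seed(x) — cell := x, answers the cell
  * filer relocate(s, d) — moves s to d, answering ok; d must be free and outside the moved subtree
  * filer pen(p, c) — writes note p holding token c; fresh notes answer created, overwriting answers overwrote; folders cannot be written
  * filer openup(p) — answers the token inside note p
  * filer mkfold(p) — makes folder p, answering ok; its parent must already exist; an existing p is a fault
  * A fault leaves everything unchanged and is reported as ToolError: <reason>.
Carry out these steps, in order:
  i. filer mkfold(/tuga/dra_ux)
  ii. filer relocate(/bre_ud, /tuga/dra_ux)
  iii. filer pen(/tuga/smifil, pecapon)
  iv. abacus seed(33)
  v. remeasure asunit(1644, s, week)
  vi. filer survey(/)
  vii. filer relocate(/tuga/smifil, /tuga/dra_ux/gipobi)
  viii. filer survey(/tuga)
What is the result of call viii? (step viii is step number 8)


$ filer mkfold /tuga/dra_ux
  ok
$ filer relocate /bre_ud /tuga/dra_ux
  ToolError: exists
$ filer pen /tuga/smifil pecapon
  created
$ abacus seed 33
  33
$ remeasure asunit 1644 s week
  137/50400
$ filer survey /
  [bre_ud, tuga/]
$ filer relocate /tuga/smifil /tuga/dra_ux/gipobi
  ok
$ filer survey /tuga
  [dra_ux/]

Answer: [dra_ux/]
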